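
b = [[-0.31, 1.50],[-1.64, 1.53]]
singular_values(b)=[2.61, 0.76]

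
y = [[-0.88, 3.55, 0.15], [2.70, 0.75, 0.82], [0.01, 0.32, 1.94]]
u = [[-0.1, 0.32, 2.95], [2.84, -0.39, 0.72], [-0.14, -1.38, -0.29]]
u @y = [[0.98, 0.83, 5.97],[-3.54, 10.02, 1.5],[-3.61, -1.62, -1.72]]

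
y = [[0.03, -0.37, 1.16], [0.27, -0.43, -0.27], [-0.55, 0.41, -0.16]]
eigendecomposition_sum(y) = [[(0.03+0.41j), (-0.1-0.31j), 0.63-0.06j], [(0.15-0.04j), -0.11+0.06j, -0.07-0.23j], [(-0.27-0.06j), (0.22-0.01j), (-0.07+0.42j)]] + [[0.03-0.41j,-0.10+0.31j,0.63+0.06j], [(0.15+0.04j),(-0.11-0.06j),-0.07+0.23j], [(-0.27+0.06j),0.22+0.01j,-0.07-0.42j]] + [[-0.03+0.00j, (-0.16+0j), (-0.1+0j)], [(-0.04+0j), -0.21+0.00j, (-0.12+0j)], [(-0+0j), -0.03+0.00j, (-0.02+0j)]]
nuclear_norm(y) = 2.29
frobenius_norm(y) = 1.52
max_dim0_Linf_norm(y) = 1.16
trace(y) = -0.56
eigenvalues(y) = [(-0.15+0.89j), (-0.15-0.89j), (-0.26+0j)]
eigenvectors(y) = [[0.79+0.00j, 0.79-0.00j, 0.61+0.00j],  [(-0.06-0.3j), (-0.06+0.3j), (0.79+0j)],  [(-0.14+0.51j), (-0.14-0.51j), (0.1+0j)]]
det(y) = -0.21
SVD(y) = [[-0.95, -0.19, -0.23], [0.04, 0.68, -0.74], [0.29, -0.71, -0.64]] @ diag([1.264694117859572, 0.817960257923342, 0.20442554808383906]) @ [[-0.14, 0.36, -0.92], [0.70, -0.63, -0.35], [0.7, 0.69, 0.16]]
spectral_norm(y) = 1.26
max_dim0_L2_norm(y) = 1.2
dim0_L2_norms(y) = [0.61, 0.7, 1.2]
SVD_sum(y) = [[0.17,  -0.43,  1.11], [-0.01,  0.02,  -0.05], [-0.05,  0.13,  -0.34]] + [[-0.11, 0.1, 0.05], [0.38, -0.35, -0.19], [-0.41, 0.37, 0.2]] + [[-0.03, -0.03, -0.01], [-0.11, -0.10, -0.02], [-0.09, -0.09, -0.02]]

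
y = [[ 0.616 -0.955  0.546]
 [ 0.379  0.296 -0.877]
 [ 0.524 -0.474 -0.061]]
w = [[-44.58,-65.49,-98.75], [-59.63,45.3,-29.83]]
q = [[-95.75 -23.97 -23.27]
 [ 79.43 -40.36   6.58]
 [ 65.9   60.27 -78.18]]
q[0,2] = -23.27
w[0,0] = -44.58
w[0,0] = -44.58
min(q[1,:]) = -40.36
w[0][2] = -98.75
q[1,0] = 79.43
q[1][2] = 6.58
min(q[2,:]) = -78.18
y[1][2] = -0.877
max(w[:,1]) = 45.3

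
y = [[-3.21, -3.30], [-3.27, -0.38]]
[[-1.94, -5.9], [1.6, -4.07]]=y @ [[-0.63, 1.17], [1.2, 0.65]]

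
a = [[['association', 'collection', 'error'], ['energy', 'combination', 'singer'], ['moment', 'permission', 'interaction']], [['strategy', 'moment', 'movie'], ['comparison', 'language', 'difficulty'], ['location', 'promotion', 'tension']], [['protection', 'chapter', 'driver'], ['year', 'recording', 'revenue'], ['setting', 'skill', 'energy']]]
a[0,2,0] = 'moment'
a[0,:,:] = [['association', 'collection', 'error'], ['energy', 'combination', 'singer'], ['moment', 'permission', 'interaction']]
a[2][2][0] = 'setting'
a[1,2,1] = 'promotion'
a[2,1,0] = 'year'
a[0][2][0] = 'moment'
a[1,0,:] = ['strategy', 'moment', 'movie']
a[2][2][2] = 'energy'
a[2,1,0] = 'year'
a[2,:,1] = ['chapter', 'recording', 'skill']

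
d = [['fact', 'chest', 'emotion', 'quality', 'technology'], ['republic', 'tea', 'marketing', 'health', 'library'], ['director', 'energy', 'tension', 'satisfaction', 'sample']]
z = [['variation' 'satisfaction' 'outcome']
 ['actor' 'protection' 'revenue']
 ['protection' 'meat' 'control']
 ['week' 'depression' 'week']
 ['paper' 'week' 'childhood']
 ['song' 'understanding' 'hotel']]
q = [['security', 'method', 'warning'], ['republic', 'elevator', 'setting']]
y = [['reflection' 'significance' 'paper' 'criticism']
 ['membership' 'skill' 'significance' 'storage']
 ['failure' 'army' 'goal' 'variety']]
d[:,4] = ['technology', 'library', 'sample']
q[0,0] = 'security'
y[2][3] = 'variety'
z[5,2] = 'hotel'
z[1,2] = 'revenue'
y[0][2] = 'paper'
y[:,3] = ['criticism', 'storage', 'variety']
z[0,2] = 'outcome'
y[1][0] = 'membership'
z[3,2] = 'week'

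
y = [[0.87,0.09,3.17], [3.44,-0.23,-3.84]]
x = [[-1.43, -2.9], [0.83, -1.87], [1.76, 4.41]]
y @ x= [[4.41,11.29], [-11.87,-26.48]]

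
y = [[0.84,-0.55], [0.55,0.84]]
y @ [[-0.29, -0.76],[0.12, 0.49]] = [[-0.31, -0.91],[-0.06, -0.01]]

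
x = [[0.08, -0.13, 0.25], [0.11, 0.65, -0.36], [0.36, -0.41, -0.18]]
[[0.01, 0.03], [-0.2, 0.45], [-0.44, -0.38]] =x @[[-0.98,0.27], [0.05,0.94], [0.36,0.52]]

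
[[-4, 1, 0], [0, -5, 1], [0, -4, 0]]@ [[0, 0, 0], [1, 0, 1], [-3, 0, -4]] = [[1, 0, 1], [-8, 0, -9], [-4, 0, -4]]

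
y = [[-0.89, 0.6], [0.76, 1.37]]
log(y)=[[0.10+2.92j, 0.08-0.72j], [(0.11-0.91j), 0.42+0.22j]]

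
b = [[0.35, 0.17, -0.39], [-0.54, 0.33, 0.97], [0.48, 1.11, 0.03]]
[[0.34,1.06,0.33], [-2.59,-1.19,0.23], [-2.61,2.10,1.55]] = b @ [[1.48, 0.71, 0.17],[-2.97, 1.62, 1.33],[-0.84, -1.38, -0.12]]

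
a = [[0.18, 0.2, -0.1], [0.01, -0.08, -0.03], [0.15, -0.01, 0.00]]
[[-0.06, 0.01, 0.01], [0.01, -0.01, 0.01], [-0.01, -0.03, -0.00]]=a @ [[-0.10,-0.2,-0.01], [-0.17,0.15,-0.07], [0.03,-0.17,-0.25]]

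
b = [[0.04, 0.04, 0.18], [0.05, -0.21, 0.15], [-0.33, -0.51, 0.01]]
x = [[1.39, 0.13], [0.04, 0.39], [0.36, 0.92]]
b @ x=[[0.12, 0.19],  [0.12, 0.06],  [-0.48, -0.23]]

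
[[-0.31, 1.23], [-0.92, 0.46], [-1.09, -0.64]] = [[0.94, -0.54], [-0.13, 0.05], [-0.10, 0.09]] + [[-1.25,1.77], [-0.79,0.41], [-0.99,-0.73]]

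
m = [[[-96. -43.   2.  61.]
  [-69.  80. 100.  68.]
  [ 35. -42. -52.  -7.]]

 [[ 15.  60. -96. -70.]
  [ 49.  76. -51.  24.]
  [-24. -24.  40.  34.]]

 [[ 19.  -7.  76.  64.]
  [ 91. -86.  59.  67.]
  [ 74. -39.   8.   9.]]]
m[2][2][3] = 9.0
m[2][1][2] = 59.0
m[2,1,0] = 91.0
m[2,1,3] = 67.0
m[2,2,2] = 8.0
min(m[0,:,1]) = -43.0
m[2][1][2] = 59.0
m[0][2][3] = -7.0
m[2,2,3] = 9.0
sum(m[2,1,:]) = 131.0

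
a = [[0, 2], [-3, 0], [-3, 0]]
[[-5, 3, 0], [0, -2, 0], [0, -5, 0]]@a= [[-9, -10], [6, 0], [15, 0]]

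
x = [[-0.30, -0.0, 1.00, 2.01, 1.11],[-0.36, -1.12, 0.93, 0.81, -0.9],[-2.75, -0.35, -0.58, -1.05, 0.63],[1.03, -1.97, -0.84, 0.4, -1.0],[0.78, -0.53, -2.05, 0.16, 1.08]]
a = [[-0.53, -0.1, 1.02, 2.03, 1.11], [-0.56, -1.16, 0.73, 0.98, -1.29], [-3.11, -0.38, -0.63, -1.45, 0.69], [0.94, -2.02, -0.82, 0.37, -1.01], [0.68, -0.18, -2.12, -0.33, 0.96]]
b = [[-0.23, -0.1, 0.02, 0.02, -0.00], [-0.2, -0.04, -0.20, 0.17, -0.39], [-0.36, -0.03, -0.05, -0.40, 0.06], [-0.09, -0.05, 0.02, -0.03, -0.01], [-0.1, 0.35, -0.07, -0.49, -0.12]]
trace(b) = -0.47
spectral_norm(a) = 3.79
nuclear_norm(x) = 11.33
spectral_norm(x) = 3.44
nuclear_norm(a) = 12.27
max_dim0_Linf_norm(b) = 0.49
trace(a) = -0.99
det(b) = -0.00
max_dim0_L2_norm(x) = 3.07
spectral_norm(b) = 0.76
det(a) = 26.75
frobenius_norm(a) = 6.09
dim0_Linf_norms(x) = [2.75, 1.97, 2.05, 2.01, 1.11]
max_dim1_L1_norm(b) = 1.13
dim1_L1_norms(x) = [4.42, 4.12, 5.36, 5.24, 4.6]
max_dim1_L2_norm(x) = 3.09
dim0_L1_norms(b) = [0.98, 0.57, 0.36, 1.11, 0.58]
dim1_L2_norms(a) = [2.59, 2.19, 3.58, 2.61, 2.45]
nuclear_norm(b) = 1.80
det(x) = 2.87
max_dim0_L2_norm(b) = 0.66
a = b + x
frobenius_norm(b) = 1.01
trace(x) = -0.52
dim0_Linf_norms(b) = [0.36, 0.35, 0.2, 0.49, 0.39]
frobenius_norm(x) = 5.72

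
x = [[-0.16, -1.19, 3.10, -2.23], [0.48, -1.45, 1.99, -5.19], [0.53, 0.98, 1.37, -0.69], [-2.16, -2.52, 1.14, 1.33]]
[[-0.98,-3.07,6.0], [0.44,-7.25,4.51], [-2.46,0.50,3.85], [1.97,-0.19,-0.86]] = x@[[0.55,-0.56,0.85], [-1.58,1.24,0.48], [-0.83,0.24,2.07], [0.09,1.09,-0.13]]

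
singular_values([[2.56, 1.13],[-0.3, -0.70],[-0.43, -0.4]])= [2.91, 0.54]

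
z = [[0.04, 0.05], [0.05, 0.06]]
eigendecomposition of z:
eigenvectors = [[-0.77, -0.63], [0.63, -0.77]]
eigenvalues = [-0.0, 0.1]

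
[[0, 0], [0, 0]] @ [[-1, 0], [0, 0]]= [[0, 0], [0, 0]]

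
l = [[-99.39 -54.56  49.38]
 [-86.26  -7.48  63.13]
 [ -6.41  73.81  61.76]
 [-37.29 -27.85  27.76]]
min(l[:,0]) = -99.39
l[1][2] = 63.13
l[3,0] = -37.29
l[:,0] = [-99.39, -86.26, -6.41, -37.29]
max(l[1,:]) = 63.13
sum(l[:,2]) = 202.03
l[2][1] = 73.81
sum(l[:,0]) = -229.35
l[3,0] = -37.29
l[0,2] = 49.38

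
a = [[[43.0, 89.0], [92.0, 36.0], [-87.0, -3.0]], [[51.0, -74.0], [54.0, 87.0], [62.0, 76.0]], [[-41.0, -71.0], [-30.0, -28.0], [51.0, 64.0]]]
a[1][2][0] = 62.0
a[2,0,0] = -41.0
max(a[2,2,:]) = 64.0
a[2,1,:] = [-30.0, -28.0]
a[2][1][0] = -30.0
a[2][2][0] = 51.0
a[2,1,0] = -30.0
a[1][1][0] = 54.0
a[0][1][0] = 92.0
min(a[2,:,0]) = -41.0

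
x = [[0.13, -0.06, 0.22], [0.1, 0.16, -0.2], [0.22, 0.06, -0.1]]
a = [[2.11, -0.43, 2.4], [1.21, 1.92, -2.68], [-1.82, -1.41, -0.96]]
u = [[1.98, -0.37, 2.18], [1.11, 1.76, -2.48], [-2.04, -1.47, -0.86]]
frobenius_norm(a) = 5.38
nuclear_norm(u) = 7.83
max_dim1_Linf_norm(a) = 2.68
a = x + u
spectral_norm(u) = 3.76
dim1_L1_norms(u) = [4.53, 5.35, 4.37]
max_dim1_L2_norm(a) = 3.51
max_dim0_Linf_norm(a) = 2.68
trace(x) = 0.19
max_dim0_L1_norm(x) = 0.52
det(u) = -8.17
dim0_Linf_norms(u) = [2.04, 1.76, 2.48]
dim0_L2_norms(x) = [0.27, 0.18, 0.31]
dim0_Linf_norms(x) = [0.22, 0.16, 0.22]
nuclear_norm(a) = 8.24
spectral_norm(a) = 4.07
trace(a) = 3.07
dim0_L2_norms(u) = [3.05, 2.32, 3.41]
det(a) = -10.17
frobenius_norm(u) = 5.13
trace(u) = 2.88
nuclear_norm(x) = 0.68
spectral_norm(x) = 0.37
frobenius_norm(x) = 0.45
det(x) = -0.00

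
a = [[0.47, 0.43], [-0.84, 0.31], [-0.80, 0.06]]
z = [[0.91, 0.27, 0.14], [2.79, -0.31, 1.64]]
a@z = [[1.63, -0.01, 0.77], [0.1, -0.32, 0.39], [-0.56, -0.23, -0.01]]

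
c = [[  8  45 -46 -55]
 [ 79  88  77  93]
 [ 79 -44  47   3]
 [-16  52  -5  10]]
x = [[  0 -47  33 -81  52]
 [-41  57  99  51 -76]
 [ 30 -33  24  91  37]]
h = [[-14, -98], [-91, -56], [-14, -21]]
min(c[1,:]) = 77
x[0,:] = [0, -47, 33, -81, 52]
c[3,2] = -5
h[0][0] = -14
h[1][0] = -91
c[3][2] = -5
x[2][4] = 37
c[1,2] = 77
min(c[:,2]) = -46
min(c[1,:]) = 77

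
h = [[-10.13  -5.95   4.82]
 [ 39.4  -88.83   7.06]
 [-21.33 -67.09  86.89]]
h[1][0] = 39.4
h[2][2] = 86.89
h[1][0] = 39.4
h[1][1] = -88.83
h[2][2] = 86.89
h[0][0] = -10.13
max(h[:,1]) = -5.95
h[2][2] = 86.89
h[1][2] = 7.06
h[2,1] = -67.09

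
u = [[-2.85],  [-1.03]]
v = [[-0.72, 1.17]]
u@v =[[2.05, -3.33], [0.74, -1.21]]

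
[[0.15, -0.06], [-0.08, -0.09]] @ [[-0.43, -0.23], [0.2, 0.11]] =[[-0.08, -0.04], [0.02, 0.01]]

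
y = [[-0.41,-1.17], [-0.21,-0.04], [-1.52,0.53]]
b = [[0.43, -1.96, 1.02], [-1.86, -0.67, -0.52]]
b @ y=[[-1.32,0.12], [1.69,1.93]]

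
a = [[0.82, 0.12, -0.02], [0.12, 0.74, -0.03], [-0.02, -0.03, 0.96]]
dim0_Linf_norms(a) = [0.82, 0.74, 0.96]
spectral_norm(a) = 0.98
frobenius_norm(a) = 1.47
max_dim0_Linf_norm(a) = 0.96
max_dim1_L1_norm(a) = 1.01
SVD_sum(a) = [[0.11, 0.09, -0.29],[0.09, 0.08, -0.25],[-0.29, -0.25, 0.79]] + [[0.49, 0.34, 0.29], [0.34, 0.23, 0.20], [0.29, 0.20, 0.17]] + [[0.22, -0.31, -0.02], [-0.31, 0.43, 0.02], [-0.02, 0.02, 0.0]]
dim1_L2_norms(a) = [0.83, 0.75, 0.96]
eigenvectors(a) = [[0.58, -0.74, -0.33],[-0.81, -0.51, -0.28],[-0.04, -0.43, 0.9]]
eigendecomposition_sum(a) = [[0.22, -0.31, -0.02], [-0.31, 0.43, 0.02], [-0.02, 0.02, 0.00]] + [[0.49, 0.34, 0.29], [0.34, 0.23, 0.20], [0.29, 0.20, 0.17]] + [[0.11, 0.09, -0.29],[0.09, 0.08, -0.25],[-0.29, -0.25, 0.79]]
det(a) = 0.57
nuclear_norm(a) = 2.52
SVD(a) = [[-0.33, 0.74, -0.58], [-0.28, 0.51, 0.81], [0.9, 0.43, 0.04]] @ diag([0.9767276039341016, 0.890291883702998, 0.6529805123629]) @ [[-0.33, -0.28, 0.90], [0.74, 0.51, 0.43], [-0.58, 0.81, 0.04]]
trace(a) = 2.52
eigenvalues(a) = [0.65, 0.89, 0.98]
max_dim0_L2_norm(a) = 0.96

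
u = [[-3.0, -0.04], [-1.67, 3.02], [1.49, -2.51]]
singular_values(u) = [4.84, 2.45]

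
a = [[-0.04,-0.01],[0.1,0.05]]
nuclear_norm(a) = 0.13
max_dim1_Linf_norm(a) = 0.1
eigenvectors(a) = [[-0.61, 0.13], [0.79, -0.99]]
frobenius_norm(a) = 0.12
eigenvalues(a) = [-0.03, 0.04]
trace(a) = 0.01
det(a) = -0.00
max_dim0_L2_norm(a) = 0.11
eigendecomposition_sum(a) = [[-0.03, -0.0], [0.04, 0.01]] + [[-0.01,-0.01], [0.06,0.04]]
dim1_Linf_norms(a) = [0.04, 0.1]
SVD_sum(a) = [[-0.04,  -0.02], [0.10,  0.05]] + [[-0.00, 0.01],[-0.0, 0.0]]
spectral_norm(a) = 0.12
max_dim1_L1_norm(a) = 0.15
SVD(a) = [[-0.34, 0.94], [0.94, 0.34]] @ diag([0.1188664153927256, 0.008412805220852967]) @ [[0.91, 0.42],[-0.42, 0.91]]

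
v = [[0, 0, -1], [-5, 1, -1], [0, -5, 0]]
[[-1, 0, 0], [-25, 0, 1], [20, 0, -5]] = v @ [[4, 0, 0], [-4, 0, 1], [1, 0, 0]]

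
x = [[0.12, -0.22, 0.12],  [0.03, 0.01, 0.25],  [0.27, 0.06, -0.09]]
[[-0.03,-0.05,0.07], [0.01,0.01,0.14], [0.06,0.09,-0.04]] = x @ [[0.18, 0.26, 0.02],  [0.26, 0.38, -0.0],  [0.02, -0.0, 0.54]]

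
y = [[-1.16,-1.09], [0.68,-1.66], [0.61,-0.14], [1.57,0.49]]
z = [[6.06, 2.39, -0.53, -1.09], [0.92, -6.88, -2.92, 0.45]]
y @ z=[[-8.03, 4.73, 3.8, 0.77],[2.59, 13.05, 4.49, -1.49],[3.57, 2.42, 0.09, -0.73],[9.96, 0.38, -2.26, -1.49]]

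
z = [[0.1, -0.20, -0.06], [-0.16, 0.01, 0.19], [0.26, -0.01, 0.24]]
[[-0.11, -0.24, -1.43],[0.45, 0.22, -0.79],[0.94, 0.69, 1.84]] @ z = [[-0.34, 0.03, -0.38], [-0.20, -0.08, -0.17], [0.46, -0.2, 0.52]]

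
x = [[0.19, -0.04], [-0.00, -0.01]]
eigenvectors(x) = [[1.0, 0.2],[0.0, 0.98]]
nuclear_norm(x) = 0.20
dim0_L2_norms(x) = [0.19, 0.04]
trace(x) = 0.18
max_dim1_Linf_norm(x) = 0.19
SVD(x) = [[1.00, -0.01], [0.01, 1.00]] @ diag([0.1941758348447846, 0.009784945698926822]) @ [[0.98, -0.21], [-0.21, -0.98]]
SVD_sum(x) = [[0.19, -0.04], [0.0, -0.00]] + [[0.00, 0.00], [-0.0, -0.01]]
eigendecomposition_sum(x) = [[0.19,-0.04],  [0.0,0.0]] + [[-0.00, -0.00], [-0.00, -0.01]]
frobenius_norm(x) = 0.19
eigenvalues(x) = [0.19, -0.01]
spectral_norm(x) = 0.19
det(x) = -0.00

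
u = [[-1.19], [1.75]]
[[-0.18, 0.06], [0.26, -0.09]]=u@[[0.15, -0.05]]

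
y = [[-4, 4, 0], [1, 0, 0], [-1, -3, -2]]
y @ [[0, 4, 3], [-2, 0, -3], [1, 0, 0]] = [[-8, -16, -24], [0, 4, 3], [4, -4, 6]]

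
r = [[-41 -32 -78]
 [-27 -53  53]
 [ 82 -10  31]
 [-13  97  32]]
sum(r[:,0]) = 1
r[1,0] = -27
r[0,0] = -41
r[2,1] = -10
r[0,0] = -41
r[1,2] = 53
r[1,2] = 53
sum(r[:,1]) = 2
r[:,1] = [-32, -53, -10, 97]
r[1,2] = 53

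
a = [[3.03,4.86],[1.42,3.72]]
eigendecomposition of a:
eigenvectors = [[-0.9, -0.85], [0.43, -0.52]]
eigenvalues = [0.73, 6.02]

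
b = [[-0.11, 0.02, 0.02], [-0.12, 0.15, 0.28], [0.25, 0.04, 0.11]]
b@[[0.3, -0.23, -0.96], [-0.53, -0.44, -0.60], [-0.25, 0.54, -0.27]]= [[-0.05,0.03,0.09], [-0.19,0.11,-0.05], [0.03,-0.02,-0.29]]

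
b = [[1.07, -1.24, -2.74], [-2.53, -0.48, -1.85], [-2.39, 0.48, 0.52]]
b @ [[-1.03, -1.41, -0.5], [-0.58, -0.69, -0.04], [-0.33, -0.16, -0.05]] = [[0.52, -0.21, -0.35], [3.49, 4.19, 1.38], [2.01, 2.96, 1.15]]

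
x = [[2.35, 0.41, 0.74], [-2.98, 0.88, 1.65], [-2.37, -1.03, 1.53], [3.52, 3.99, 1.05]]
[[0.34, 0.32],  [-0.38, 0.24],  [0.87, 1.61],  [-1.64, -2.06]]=x @ [[0.14,0.06], [-0.63,-0.74], [0.36,0.65]]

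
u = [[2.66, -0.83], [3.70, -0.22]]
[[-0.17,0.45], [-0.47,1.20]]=u@[[-0.14,0.36],[-0.24,0.61]]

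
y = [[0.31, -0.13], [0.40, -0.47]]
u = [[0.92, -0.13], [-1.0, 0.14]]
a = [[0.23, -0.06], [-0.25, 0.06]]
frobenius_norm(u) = 1.37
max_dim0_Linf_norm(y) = 0.47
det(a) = -0.00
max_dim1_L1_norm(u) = 1.14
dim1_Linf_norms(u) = [0.92, 1.0]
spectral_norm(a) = 0.35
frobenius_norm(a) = 0.35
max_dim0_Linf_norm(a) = 0.25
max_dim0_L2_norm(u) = 1.36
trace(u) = 1.06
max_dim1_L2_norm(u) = 1.01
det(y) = -0.09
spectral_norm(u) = 1.37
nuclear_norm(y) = 0.83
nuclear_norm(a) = 0.35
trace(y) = -0.16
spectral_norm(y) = 0.69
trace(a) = 0.29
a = u @ y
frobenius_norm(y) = 0.70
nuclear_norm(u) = 1.37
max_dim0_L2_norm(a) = 0.34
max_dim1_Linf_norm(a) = 0.25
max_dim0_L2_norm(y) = 0.51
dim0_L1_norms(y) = [0.71, 0.6]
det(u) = -0.00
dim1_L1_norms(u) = [1.05, 1.14]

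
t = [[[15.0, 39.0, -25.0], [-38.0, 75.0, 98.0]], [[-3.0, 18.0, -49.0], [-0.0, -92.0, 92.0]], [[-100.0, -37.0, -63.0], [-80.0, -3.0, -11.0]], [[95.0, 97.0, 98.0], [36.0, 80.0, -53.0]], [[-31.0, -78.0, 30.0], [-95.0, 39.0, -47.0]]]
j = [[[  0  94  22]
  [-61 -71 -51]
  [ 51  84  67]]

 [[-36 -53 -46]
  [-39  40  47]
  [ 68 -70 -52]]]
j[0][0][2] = 22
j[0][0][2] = 22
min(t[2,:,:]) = -100.0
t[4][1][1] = 39.0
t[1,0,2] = -49.0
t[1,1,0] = -0.0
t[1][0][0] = -3.0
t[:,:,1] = [[39.0, 75.0], [18.0, -92.0], [-37.0, -3.0], [97.0, 80.0], [-78.0, 39.0]]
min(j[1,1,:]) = -39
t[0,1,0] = -38.0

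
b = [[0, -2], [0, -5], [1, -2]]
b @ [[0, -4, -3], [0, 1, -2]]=[[0, -2, 4], [0, -5, 10], [0, -6, 1]]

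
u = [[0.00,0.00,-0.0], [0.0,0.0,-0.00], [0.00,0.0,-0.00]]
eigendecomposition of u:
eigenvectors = [[1.0, 0.00, 0.00], [0.0, 1.0, 0.0], [0.00, 0.0, 1.0]]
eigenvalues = [0.0, 0.0, -0.0]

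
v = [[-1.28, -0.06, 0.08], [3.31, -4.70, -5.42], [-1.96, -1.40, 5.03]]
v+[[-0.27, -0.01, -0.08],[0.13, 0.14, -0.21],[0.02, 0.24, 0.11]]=[[-1.55, -0.07, 0.00], [3.44, -4.56, -5.63], [-1.94, -1.16, 5.14]]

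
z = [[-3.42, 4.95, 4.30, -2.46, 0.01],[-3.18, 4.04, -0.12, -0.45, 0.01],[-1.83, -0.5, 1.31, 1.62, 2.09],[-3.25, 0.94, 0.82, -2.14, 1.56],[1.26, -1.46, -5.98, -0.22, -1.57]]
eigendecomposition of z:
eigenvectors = [[-0.41+0.07j,-0.41-0.07j,-0.58+0.00j,-0.40+0.00j,(0.52+0j)], [-0.14-0.17j,(-0.14+0.17j),(-0.26+0j),(-0.75+0j),0.35+0.00j], [(-0.24-0.41j),(-0.24+0.41j),-0.01+0.00j,0.35+0.00j,-0.13+0.00j], [(0.05-0.4j),(0.05+0.4j),-0.77+0.00j,0.06+0.00j,(-0.15+0j)], [0.62+0.00j,(0.62-0j),(0.05+0j),-0.38+0.00j,(0.75+0j)]]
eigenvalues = [(0.25+4.67j), (0.25-4.67j), (-4.37+0j), (2.45+0j), (-0.35+0j)]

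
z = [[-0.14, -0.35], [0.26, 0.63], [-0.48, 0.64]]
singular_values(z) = [0.97, 0.55]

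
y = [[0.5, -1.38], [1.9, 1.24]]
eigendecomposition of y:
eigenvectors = [[(0.15-0.63j),(0.15+0.63j)], [-0.76+0.00j,(-0.76-0j)]]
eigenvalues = [(0.87+1.58j), (0.87-1.58j)]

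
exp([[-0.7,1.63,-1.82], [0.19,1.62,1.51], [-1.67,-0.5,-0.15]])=[[0.93, 4.20, 0.62], [-1.59, 2.87, 3.61], [-1.30, -3.45, 0.49]]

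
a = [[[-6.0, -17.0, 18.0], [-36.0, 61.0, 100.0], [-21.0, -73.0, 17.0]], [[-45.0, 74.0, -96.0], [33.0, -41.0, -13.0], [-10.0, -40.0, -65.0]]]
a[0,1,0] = -36.0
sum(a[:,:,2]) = -39.0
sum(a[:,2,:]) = -192.0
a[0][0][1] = -17.0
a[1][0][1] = 74.0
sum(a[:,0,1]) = 57.0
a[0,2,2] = 17.0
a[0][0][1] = -17.0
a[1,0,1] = 74.0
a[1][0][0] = -45.0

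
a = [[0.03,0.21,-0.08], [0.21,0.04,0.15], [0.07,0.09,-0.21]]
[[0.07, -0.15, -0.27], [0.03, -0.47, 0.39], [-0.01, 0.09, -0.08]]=a @ [[-0.06, -1.14, 1.83], [0.42, -1.04, -1.39], [0.19, -1.24, 0.38]]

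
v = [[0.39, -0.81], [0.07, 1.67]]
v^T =[[0.39, 0.07], [-0.81, 1.67]]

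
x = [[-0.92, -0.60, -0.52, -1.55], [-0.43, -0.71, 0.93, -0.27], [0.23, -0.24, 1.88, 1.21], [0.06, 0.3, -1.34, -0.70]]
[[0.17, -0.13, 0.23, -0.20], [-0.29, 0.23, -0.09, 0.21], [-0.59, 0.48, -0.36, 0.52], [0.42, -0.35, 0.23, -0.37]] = x @ [[0.03, -0.08, -0.10, -0.02], [0.04, 0.02, 0.01, 0.02], [-0.28, 0.24, -0.15, 0.25], [-0.05, 0.04, -0.04, 0.05]]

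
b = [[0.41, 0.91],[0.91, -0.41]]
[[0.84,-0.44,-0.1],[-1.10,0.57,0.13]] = b @ [[-0.66, 0.34, 0.08], [1.22, -0.64, -0.15]]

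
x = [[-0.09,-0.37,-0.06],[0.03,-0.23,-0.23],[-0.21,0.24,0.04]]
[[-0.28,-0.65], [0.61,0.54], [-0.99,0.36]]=x @ [[4.36,0.20], [0.04,2.48], [-2.14,-4.81]]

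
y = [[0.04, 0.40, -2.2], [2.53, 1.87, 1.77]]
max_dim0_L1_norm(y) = 3.97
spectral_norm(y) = 3.75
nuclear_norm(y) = 5.74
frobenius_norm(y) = 4.25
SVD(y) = [[-0.32, 0.95], [0.95, 0.32]] @ diag([3.748965581704341, 1.9943813745611043]) @ [[0.64, 0.44, 0.63], [0.42, 0.49, -0.76]]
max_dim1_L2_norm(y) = 3.61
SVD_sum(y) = [[-0.76, -0.52, -0.76], [2.26, 1.56, 2.25]] + [[0.8,0.92,-1.44], [0.27,0.31,-0.48]]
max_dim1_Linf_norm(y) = 2.53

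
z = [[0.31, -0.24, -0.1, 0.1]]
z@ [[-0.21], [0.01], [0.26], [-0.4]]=[[-0.13]]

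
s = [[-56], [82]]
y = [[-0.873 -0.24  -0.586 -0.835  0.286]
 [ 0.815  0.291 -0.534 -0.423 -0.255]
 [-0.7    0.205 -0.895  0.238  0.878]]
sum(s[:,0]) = 26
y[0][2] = -0.586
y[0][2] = -0.586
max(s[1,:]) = 82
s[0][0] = -56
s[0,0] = -56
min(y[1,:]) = -0.534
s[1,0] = 82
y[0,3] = -0.835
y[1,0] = 0.815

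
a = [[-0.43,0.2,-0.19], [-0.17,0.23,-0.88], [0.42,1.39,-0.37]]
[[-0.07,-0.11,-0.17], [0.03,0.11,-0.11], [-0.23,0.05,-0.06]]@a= [[-0.02,-0.28,0.17],  [-0.08,-0.12,-0.06],  [0.07,-0.12,0.02]]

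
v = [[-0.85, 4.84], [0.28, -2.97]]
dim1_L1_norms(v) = [5.69, 3.25]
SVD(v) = [[-0.86, 0.52], [0.52, 0.86]] @ diag([5.745082706462598, 0.20353057732043853]) @ [[0.15, -0.99],[-0.99, -0.15]]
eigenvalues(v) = [-0.34, -3.48]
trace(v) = -3.82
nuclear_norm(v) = 5.95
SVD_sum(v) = [[-0.75,4.86],  [0.45,-2.94]] + [[-0.1, -0.02],[-0.17, -0.03]]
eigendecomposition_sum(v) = [[-0.28, -0.52], [-0.03, -0.05]] + [[-0.57, 5.36], [0.31, -2.92]]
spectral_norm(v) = 5.75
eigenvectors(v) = [[0.99, -0.88], [0.11, 0.48]]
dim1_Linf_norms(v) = [4.84, 2.97]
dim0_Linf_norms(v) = [0.85, 4.84]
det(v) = 1.17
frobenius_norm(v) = 5.75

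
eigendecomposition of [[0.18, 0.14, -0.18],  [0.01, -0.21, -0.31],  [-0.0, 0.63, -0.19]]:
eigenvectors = [[-1.00+0.00j,  0.26+0.10j,  (0.26-0.1j)], [-0.01+0.00j,  -0.01+0.55j,  (-0.01-0.55j)], [-0.02+0.00j,  0.79+0.00j,  0.79-0.00j]]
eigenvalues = [(0.18+0j), (-0.2+0.44j), (-0.2-0.44j)]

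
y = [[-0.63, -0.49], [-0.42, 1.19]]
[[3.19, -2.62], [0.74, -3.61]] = y @[[-4.35, 5.11], [-0.91, -1.23]]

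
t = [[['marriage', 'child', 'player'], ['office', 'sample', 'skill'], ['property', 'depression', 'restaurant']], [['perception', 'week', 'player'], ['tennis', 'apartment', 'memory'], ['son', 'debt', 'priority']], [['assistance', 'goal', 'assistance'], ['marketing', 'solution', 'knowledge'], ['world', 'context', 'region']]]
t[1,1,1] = 'apartment'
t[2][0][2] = 'assistance'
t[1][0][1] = 'week'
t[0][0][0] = 'marriage'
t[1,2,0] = 'son'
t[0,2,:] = ['property', 'depression', 'restaurant']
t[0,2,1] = 'depression'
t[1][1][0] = 'tennis'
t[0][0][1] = 'child'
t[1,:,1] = ['week', 'apartment', 'debt']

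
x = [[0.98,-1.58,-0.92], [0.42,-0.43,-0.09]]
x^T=[[0.98, 0.42], [-1.58, -0.43], [-0.92, -0.09]]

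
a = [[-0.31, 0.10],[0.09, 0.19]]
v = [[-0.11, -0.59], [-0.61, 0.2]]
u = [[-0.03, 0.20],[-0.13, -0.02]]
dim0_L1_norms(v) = [0.72, 0.79]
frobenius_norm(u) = 0.24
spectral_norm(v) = 0.67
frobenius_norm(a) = 0.39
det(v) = -0.38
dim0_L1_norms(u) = [0.16, 0.22]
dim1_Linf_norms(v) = [0.59, 0.61]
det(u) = 0.03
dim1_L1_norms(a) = [0.41, 0.28]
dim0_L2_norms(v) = [0.62, 0.62]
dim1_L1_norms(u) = [0.23, 0.15]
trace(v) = 0.09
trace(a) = -0.12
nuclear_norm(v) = 1.24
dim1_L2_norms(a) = [0.33, 0.21]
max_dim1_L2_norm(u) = 0.2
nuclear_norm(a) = 0.53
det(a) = -0.07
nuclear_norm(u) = 0.33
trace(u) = -0.05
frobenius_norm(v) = 0.88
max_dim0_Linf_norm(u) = 0.2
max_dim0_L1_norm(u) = 0.22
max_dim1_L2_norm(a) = 0.33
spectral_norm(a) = 0.33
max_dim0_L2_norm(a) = 0.32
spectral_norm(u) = 0.20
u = a @ v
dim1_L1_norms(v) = [0.7, 0.81]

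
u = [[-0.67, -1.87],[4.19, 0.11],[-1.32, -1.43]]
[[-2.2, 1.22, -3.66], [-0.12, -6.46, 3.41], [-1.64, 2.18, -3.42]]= u @ [[-0.06, -1.54, 0.77], [1.20, -0.1, 1.68]]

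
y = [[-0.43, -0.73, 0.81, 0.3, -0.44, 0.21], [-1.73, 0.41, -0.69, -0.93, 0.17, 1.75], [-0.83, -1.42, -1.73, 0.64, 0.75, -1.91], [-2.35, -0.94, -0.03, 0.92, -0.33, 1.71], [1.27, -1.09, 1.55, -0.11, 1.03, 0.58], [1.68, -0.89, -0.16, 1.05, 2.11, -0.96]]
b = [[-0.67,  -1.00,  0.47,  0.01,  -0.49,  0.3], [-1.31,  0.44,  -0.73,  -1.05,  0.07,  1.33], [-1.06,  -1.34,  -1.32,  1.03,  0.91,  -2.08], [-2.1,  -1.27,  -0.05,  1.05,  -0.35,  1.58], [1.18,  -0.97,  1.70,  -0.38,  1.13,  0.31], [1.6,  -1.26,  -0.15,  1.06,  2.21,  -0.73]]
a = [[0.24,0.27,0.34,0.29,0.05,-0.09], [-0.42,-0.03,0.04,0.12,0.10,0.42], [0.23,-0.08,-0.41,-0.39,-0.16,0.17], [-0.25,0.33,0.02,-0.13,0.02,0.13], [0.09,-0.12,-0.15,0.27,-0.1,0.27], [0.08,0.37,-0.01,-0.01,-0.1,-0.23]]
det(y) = -8.22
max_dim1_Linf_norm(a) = 0.42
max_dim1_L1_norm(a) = 1.44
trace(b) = -0.10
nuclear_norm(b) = 14.14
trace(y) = -0.76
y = a + b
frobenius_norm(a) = 1.33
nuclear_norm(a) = 2.75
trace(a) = -0.66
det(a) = 0.00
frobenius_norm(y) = 6.83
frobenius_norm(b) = 6.74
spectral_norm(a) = 0.82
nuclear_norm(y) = 13.94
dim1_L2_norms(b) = [1.41, 2.31, 3.3, 3.12, 2.6, 3.27]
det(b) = 31.17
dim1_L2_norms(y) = [1.3, 2.76, 3.21, 3.21, 2.57, 3.18]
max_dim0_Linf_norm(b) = 2.21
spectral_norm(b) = 4.40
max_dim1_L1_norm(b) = 7.74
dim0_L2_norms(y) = [3.72, 2.36, 2.56, 1.82, 2.53, 3.31]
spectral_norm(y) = 4.70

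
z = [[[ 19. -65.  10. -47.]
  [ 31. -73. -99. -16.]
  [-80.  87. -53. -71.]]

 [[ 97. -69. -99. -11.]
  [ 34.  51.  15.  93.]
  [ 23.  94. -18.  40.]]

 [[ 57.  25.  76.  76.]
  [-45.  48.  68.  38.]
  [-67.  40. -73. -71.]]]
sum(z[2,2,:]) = -171.0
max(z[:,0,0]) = 97.0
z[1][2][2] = -18.0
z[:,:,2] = [[10.0, -99.0, -53.0], [-99.0, 15.0, -18.0], [76.0, 68.0, -73.0]]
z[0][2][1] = 87.0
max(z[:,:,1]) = 94.0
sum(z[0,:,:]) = -357.0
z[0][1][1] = -73.0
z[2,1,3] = 38.0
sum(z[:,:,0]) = 69.0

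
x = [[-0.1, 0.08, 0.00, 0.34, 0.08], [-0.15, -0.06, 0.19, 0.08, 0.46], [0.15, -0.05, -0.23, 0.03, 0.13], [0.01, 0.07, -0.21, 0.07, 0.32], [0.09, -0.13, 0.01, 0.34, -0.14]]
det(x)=-0.000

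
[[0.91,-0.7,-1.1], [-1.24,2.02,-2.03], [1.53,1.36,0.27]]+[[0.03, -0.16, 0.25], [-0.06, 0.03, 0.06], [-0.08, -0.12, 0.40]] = [[0.94, -0.86, -0.85], [-1.3, 2.05, -1.97], [1.45, 1.24, 0.67]]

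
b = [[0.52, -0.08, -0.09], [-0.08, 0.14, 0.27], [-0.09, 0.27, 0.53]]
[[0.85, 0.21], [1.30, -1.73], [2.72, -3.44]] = b @ [[2.83, -0.9], [3.41, -2.26], [3.87, -5.50]]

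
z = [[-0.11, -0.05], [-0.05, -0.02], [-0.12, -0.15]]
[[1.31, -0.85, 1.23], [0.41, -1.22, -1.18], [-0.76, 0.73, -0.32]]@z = [[-0.25, -0.23], [0.16, 0.18], [0.09, 0.07]]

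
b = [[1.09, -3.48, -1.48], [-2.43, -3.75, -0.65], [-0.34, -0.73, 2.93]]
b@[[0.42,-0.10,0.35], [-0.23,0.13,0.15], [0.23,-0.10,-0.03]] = [[0.92,-0.41,-0.10], [-0.31,-0.18,-1.39], [0.7,-0.35,-0.32]]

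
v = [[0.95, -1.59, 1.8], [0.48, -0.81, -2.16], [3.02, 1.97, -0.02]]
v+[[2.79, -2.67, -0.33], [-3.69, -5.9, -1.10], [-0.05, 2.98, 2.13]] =[[3.74, -4.26, 1.47], [-3.21, -6.71, -3.26], [2.97, 4.95, 2.11]]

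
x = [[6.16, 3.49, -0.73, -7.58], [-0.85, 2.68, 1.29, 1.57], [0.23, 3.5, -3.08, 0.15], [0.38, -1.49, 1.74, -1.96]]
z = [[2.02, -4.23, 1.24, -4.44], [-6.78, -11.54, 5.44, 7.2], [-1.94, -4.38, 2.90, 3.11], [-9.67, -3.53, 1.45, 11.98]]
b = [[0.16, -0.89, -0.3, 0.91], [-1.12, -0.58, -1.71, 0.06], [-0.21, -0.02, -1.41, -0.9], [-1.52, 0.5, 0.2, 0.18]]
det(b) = 0.01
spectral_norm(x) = 10.58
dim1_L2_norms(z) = [6.57, 16.14, 6.41, 15.86]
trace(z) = 5.36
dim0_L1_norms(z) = [20.41, 23.68, 11.03, 26.73]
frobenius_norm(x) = 12.30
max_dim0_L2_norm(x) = 7.99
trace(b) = -1.65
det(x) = 107.72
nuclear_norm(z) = 33.70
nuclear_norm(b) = 5.76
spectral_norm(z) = 22.22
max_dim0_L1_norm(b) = 3.62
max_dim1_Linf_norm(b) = 1.71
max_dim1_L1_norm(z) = 30.96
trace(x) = 3.80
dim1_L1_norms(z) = [11.93, 30.96, 12.33, 26.63]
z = b @ x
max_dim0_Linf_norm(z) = 11.98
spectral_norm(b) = 2.57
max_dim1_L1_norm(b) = 3.47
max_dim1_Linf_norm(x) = 7.58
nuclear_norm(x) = 19.61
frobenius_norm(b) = 3.42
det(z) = -0.37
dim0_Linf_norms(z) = [9.67, 11.54, 5.44, 11.98]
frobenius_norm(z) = 24.42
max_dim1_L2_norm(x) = 10.4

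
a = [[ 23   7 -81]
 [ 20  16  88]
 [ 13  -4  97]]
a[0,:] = [23, 7, -81]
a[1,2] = 88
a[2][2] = 97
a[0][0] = 23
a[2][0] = 13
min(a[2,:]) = -4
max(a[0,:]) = 23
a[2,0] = 13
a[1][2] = 88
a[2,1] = -4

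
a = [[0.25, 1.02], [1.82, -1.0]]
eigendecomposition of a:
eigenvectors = [[0.76, -0.43], [0.65, 0.9]]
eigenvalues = [1.12, -1.87]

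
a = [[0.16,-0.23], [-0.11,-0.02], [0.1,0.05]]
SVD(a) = [[-0.97,-0.21], [0.2,-0.65], [-0.10,0.73]] @ diag([0.28570226549421684, 0.1478993424308304]) @ [[-0.66, 0.75],  [0.75, 0.66]]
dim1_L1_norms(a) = [0.39, 0.13, 0.15]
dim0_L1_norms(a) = [0.37, 0.3]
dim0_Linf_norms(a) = [0.16, 0.23]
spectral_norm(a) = 0.29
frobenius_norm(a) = 0.32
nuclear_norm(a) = 0.43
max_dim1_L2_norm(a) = 0.28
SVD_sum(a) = [[0.18, -0.21], [-0.04, 0.04], [0.02, -0.02]] + [[-0.02, -0.02], [-0.07, -0.06], [0.08, 0.07]]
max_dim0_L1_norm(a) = 0.37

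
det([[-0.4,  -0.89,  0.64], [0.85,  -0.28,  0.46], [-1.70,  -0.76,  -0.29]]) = -0.414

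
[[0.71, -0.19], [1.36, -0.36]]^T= [[0.71, 1.36],[-0.19, -0.36]]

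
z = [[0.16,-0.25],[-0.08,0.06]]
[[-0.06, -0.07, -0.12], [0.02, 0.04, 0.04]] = z @ [[-0.06,-0.43,-0.18],[0.22,0.02,0.36]]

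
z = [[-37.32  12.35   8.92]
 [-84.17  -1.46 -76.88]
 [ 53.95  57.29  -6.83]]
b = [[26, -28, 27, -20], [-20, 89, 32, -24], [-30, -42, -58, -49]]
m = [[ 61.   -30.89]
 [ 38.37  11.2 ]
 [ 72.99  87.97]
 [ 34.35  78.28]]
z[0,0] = -37.32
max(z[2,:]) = 57.29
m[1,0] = 38.37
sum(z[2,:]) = 104.41000000000001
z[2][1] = 57.29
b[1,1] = 89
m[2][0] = 72.99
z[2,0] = 53.95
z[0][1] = 12.35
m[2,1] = 87.97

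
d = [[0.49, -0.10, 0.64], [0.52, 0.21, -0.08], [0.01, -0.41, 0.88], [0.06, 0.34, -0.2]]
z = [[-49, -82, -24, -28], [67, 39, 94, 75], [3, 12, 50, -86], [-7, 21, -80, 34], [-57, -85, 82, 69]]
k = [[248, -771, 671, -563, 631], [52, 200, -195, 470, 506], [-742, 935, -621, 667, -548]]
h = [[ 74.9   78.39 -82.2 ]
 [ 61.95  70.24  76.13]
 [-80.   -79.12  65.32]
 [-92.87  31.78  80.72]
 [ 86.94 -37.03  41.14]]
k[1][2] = -195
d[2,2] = 0.879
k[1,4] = 506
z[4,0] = -57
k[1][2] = -195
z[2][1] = 12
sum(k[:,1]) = 364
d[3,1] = 0.336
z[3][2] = -80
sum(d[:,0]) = 1.089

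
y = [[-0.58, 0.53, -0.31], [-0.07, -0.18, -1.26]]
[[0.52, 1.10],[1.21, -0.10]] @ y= [[-0.38, 0.08, -1.55],  [-0.69, 0.66, -0.25]]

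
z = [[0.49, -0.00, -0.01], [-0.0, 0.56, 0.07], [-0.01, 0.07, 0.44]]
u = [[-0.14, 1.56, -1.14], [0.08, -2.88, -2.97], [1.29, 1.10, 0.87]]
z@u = [[-0.08, 0.75, -0.57], [0.14, -1.54, -1.60], [0.57, 0.27, 0.19]]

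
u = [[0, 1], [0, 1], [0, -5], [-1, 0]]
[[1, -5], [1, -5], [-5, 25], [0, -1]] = u@[[0, 1], [1, -5]]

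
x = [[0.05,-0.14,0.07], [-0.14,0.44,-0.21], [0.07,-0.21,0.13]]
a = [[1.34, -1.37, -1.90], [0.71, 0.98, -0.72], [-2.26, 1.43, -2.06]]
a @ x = [[0.13,-0.39,0.13], [-0.15,0.48,-0.25], [-0.46,1.38,-0.73]]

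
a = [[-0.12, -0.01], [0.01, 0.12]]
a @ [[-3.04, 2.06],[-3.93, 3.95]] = [[0.4, -0.29], [-0.5, 0.49]]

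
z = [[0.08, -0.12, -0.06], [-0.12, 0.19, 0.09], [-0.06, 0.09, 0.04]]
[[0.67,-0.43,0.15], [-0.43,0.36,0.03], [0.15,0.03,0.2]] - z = [[0.59,  -0.31,  0.21], [-0.31,  0.17,  -0.06], [0.21,  -0.06,  0.16]]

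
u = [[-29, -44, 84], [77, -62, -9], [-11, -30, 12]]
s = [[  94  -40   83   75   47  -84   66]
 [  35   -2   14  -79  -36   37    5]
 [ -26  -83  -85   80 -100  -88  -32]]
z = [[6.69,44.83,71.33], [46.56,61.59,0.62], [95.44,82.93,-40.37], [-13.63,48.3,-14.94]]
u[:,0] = [-29, 77, -11]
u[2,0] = -11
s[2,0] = -26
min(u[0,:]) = -44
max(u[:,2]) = 84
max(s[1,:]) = 37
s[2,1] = -83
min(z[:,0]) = -13.63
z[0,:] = [6.69, 44.83, 71.33]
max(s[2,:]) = 80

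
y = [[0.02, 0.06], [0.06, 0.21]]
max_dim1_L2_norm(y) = 0.22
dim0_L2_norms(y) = [0.06, 0.22]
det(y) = 0.00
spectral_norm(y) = 0.23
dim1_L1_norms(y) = [0.08, 0.27]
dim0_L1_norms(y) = [0.08, 0.27]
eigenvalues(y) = [0.0, 0.23]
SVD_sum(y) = [[0.02, 0.06], [0.06, 0.21]] + [[0.0, -0.00],[-0.0, 0.0]]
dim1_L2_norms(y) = [0.06, 0.22]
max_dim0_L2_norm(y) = 0.22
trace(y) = 0.23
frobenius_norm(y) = 0.23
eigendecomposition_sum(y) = [[0.00,-0.0], [-0.0,0.00]] + [[0.02, 0.06], [0.06, 0.21]]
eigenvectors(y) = [[-0.96, -0.28],  [0.28, -0.96]]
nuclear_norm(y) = 0.23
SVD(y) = [[-0.28, -0.96], [-0.96, 0.28]] @ diag([0.22736102527122115, 0.0026389747287788516]) @ [[-0.28, -0.96], [-0.96, 0.28]]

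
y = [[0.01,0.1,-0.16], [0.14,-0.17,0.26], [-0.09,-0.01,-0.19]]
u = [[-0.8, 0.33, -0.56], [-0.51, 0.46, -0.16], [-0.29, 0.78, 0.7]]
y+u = [[-0.79, 0.43, -0.72], [-0.37, 0.29, 0.10], [-0.38, 0.77, 0.51]]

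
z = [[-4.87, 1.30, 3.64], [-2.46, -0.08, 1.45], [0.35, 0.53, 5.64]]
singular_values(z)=[7.83, 4.17, 0.61]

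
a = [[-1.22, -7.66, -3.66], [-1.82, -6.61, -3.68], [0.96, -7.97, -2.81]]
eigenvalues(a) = [1.07, -0.25, -11.46]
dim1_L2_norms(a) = [8.58, 7.78, 8.51]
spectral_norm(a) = 14.18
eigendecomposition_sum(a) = [[0.03, -0.04, 0.01], [-0.69, 0.80, -0.11], [1.42, -1.66, 0.24]] + [[-0.22, 0.16, 0.08], [-0.14, 0.1, 0.05], [0.35, -0.25, -0.13]] + [[-1.03,-7.78,-3.75], [-1.0,-7.51,-3.62], [-0.8,-6.06,-2.92]]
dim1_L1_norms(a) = [12.54, 12.11, 11.74]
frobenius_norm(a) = 14.37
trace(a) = -10.64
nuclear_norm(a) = 16.59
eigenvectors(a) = [[-0.02, 0.51, 0.63],  [0.44, 0.32, 0.61],  [-0.9, -0.80, 0.49]]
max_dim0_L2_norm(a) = 12.88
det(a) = 3.04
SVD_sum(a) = [[-0.7, -7.77, -3.53], [-0.63, -6.95, -3.16], [-0.68, -7.54, -3.43]] + [[-0.49,0.13,-0.19], [-1.22,0.32,-0.47], [1.63,-0.43,0.63]] + [[-0.03, -0.02, 0.06],[0.02, 0.02, -0.05],[0.01, 0.01, -0.02]]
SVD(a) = [[-0.60,-0.24,-0.76], [-0.54,-0.58,0.61], [-0.59,0.78,0.22]] @ diag([14.180295448649025, 2.3142433406732605, 0.09272944070343848]) @ [[0.08, 0.91, 0.41], [0.9, -0.24, 0.35], [0.42, 0.34, -0.84]]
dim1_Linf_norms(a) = [7.66, 6.61, 7.97]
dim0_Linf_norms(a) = [1.82, 7.97, 3.68]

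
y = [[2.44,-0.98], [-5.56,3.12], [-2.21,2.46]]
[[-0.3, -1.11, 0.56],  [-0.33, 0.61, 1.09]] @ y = [[4.2, -1.79], [-6.61, 4.91]]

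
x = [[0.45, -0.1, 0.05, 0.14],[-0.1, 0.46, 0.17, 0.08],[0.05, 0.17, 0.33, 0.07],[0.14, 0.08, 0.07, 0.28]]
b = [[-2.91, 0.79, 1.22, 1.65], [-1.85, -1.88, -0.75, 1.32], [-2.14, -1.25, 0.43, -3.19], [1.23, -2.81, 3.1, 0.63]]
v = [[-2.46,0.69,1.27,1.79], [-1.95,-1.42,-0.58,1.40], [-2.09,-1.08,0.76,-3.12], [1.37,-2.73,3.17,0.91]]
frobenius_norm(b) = 7.65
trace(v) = -2.21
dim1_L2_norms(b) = [3.65, 3.04, 4.06, 4.41]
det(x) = 0.01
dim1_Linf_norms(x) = [0.45, 0.46, 0.33, 0.28]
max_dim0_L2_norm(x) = 0.51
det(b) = 171.40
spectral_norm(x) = 0.61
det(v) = 138.68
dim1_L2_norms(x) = [0.48, 0.51, 0.38, 0.33]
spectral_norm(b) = 4.44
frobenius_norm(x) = 0.86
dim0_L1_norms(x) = [0.74, 0.81, 0.62, 0.57]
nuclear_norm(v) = 14.39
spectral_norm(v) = 4.51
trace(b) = -3.73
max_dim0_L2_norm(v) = 4.01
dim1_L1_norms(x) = [0.74, 0.81, 0.62, 0.57]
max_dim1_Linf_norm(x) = 0.46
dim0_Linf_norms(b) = [2.91, 2.81, 3.1, 3.19]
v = x + b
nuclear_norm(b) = 14.92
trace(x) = 1.52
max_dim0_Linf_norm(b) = 3.19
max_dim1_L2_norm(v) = 4.5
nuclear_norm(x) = 1.52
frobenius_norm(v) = 7.45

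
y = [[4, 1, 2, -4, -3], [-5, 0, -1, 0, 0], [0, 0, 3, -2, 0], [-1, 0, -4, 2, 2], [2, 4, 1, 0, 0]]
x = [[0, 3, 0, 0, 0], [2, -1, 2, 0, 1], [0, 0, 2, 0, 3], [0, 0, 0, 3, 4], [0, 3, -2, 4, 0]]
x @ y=[[-15, 0, -3, 0, 0], [15, 6, 12, -12, -6], [6, 12, 9, -4, 0], [5, 16, -8, 6, 6], [-19, 0, -25, 12, 8]]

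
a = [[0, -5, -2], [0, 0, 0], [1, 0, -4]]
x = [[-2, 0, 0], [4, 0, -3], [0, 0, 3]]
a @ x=[[-20, 0, 9], [0, 0, 0], [-2, 0, -12]]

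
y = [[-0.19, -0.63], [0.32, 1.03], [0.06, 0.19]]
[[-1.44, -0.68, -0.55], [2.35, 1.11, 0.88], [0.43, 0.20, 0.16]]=y@[[-1.42, -0.02, -2.09], [2.72, 1.08, 1.5]]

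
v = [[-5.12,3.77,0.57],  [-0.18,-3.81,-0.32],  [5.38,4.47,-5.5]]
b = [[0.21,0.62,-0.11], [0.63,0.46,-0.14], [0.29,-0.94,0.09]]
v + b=[[-4.91, 4.39, 0.46], [0.45, -3.35, -0.46], [5.67, 3.53, -5.41]]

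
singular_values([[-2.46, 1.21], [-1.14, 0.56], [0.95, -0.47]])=[3.2, 0.0]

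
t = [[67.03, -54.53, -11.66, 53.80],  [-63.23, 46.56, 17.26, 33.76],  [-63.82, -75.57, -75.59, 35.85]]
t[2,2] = -75.59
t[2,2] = -75.59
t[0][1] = -54.53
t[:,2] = [-11.66, 17.26, -75.59]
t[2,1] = -75.57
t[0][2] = -11.66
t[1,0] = -63.23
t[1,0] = -63.23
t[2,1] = -75.57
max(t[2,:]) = 35.85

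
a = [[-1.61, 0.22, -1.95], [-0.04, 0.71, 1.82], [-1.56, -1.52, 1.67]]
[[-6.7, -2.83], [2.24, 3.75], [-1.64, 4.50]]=a@[[2.55, -0.71], [-0.09, 0.01], [1.32, 2.04]]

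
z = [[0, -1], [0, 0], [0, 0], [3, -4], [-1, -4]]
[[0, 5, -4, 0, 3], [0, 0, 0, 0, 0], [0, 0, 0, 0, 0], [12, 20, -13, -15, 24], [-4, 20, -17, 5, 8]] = z@[[4, 0, 1, -5, 4], [0, -5, 4, 0, -3]]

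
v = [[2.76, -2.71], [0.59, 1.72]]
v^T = [[2.76, 0.59],[-2.71, 1.72]]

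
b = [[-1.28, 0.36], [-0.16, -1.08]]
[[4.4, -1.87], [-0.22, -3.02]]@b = [[-5.33, 3.6], [0.76, 3.18]]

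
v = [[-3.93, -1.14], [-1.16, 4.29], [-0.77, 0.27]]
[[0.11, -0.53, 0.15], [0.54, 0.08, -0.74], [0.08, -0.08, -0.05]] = v@[[-0.06,0.12,0.01],[0.11,0.05,-0.17]]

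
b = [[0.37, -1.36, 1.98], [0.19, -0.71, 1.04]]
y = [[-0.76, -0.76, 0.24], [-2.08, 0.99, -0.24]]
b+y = [[-0.39, -2.12, 2.22], [-1.89, 0.28, 0.80]]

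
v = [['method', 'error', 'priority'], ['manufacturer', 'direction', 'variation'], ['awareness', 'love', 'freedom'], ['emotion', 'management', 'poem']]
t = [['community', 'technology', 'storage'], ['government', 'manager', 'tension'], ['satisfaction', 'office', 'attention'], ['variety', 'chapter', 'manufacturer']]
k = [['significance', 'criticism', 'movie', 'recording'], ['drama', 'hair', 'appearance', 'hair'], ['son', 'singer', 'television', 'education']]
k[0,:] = ['significance', 'criticism', 'movie', 'recording']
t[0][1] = 'technology'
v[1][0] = 'manufacturer'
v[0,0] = 'method'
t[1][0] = 'government'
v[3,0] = 'emotion'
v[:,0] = ['method', 'manufacturer', 'awareness', 'emotion']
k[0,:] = ['significance', 'criticism', 'movie', 'recording']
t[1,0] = 'government'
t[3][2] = 'manufacturer'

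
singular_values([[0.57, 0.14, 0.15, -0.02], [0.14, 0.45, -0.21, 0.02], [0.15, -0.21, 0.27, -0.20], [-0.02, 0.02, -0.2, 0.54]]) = [0.72, 0.66, 0.43, 0.01]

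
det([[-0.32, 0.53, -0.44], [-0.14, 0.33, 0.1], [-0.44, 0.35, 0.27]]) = -0.063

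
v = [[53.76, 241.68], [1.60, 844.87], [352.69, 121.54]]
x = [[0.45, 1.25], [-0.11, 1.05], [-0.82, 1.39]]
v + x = [[54.21,242.93], [1.49,845.92], [351.87,122.93]]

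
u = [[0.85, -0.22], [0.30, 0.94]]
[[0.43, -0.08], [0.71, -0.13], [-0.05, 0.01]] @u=[[0.34, -0.17],[0.56, -0.28],[-0.04, 0.02]]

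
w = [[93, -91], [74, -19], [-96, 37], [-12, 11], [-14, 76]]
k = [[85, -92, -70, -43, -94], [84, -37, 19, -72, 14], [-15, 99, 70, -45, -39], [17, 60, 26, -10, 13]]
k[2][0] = -15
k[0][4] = -94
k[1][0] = 84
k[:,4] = [-94, 14, -39, 13]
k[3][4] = 13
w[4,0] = -14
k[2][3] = -45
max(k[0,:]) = 85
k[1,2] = 19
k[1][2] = 19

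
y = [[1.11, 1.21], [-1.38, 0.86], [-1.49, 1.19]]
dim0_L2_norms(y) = [2.31, 1.9]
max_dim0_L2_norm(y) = 2.31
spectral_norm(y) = 2.51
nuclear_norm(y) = 4.14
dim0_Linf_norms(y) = [1.49, 1.21]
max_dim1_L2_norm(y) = 1.91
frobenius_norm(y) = 3.00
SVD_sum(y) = [[0.28, -0.17],[-1.40, 0.83],[-1.62, 0.97]] + [[0.83,1.38], [0.02,0.03], [0.13,0.22]]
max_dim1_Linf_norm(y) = 1.49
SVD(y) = [[-0.13, -0.99], [0.65, -0.02], [0.75, -0.16]] @ diag([2.514648080480128, 1.628786367617806]) @ [[-0.86, 0.51], [-0.51, -0.86]]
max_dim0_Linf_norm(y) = 1.49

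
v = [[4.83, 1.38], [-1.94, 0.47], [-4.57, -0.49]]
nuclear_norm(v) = 8.03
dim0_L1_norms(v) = [11.34, 2.34]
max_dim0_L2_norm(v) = 6.93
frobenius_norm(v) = 7.10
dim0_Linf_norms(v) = [4.83, 1.38]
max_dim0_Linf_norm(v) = 4.83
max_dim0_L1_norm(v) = 11.34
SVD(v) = [[-0.71,-0.55], [0.26,-0.79], [0.65,-0.28]] @ diag([7.024065328214475, 1.0026496222386465]) @ [[-0.99, -0.17],  [0.17, -0.99]]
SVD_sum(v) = [[4.92, 0.84], [-1.81, -0.31], [-4.52, -0.77]] + [[-0.09, 0.54], [-0.13, 0.78], [-0.05, 0.28]]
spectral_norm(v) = 7.02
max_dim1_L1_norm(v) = 6.21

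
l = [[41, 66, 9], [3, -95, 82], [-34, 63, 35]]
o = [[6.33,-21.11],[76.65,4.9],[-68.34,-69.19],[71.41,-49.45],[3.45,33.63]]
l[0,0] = 41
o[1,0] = 76.65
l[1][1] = -95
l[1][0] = 3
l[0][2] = 9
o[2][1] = -69.19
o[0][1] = -21.11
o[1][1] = 4.9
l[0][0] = 41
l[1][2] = 82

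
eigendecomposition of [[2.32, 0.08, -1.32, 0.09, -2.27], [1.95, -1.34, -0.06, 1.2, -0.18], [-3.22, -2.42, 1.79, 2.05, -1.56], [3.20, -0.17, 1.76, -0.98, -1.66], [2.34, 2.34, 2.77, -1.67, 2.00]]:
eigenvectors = [[(0.6+0j), 0.33+0.11j, (0.33-0.11j), 0.20+0.00j, (0.22+0j)], [0.24+0.00j, (0.28-0.17j), 0.28+0.17j, -0.69+0.00j, -0.86+0.00j], [(-0.74+0j), 0.33+0.22j, 0.33-0.22j, (-0.22+0j), (-0.08+0j)], [0.14+0.00j, (0.58+0j), 0.58-0.00j, 0.37+0.00j, (-0.26+0j)], [-0.13+0.00j, 0.08-0.51j, 0.08+0.51j, (0.54+0j), 0.37+0.00j]]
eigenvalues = [(4.5+0j), (1.56+2.8j), (1.56-2.8j), (-2.42+0j), (-1.41+0j)]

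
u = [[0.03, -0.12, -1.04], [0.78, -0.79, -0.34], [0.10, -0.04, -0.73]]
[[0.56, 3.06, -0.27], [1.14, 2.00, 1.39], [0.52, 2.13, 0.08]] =u @[[1.48, 0.34, 2.81], [0.24, -0.98, 0.92], [-0.52, -2.82, 0.23]]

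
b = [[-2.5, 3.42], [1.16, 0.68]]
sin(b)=[[0.44, 0.46], [0.16, 0.87]]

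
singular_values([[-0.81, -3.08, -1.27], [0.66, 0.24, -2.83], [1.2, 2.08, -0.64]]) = [4.01, 3.2, 0.24]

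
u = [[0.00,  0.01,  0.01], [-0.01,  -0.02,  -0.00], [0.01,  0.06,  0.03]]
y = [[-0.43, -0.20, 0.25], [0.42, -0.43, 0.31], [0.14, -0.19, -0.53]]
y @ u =[[0.00, 0.01, 0.0], [0.01, 0.03, 0.01], [-0.00, -0.03, -0.01]]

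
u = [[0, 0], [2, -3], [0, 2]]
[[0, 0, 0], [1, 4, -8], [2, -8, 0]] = u @[[2, -4, -4], [1, -4, 0]]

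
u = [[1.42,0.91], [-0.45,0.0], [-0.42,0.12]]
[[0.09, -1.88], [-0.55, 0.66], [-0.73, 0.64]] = u@[[1.22, -1.47], [-1.80, 0.23]]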